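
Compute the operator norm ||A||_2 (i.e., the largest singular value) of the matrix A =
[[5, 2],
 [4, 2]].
||A||_2 = sqrt((49 + sqrt(2385))/2) ≈ 6.9942 (= sqrt(largest eigenvalue of A^T A))

||A||_2 = sigma_max(A) = sqrt(lambda_max(A^T A)). Form the symmetric matrix M = A^T A =
[[41, 18],
 [18, 8]].
Its characteristic polynomial (trace, determinant of M give the coefficients) is
  p(λ) = det(λ I - M) = λ^2 - 49λ + 4.
For λ^2 - 49λ + 4 the discriminant is 2385. It is nonnegative but not a perfect square, so the roots are real and irrational: λ = (49 ± sqrt(2385))/2 ≈ 48.9182, 0.0818.
So the eigenvalues of A^T A are ≈ 0.0818, 48.9182 (all ≥ 0, as they must be for A^T A). The largest is λ_max = (49 + sqrt(2385))/2 ≈ 48.9182, hence ||A||_2 = sqrt(λ_max) = sqrt((49 + sqrt(2385))/2) ≈ 6.9942.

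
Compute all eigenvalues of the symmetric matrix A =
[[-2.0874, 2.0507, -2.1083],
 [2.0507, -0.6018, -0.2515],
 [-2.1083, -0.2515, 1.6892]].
sigma(A) ≈ {-4, 0, 3}

A is real symmetric, so its spectrum consists of real eigenvalues. Expanding the characteristic polynomial of the displayed matrix gives
  det(λ I - A) = p(λ) = λ^3 + (1)λ^2 + (-12)λ + (0).
Solving p(λ) = 0 yields eigenvalues ≈ -4, 0, 3. (A is shown rounded to 4 decimals, so these recover the underlying integer eigenvalues to within that precision.)
Verification: the trace of A = -1 equals the sum of eigenvalues -1, and det(A) ≈ -0.0000 matches the eigenvalue product 0.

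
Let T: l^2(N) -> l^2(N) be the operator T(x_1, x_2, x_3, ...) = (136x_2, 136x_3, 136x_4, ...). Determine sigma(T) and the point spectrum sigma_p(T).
sigma(T) = closed disk {z in C : |z| ≤ 136}; sigma_p(T) = open disk {z in C : |z| < 136}

Note T = 136·V where V is the unit left shift (V x)_k = x_{k+1}; so sigma(T) = 136·sigma(V) and ||T|| = 136||V||. ||T x||^2 = 18496sum_{k≥2} |x_k|^2 ≤ 18496||x||^2, with equality on {x : x_1 = 0}, so ||T|| = 136. For any lambda with |lambda| < 136, set r = lambda/136 (|r| < 1); the vector x = (1, r, r^2, ...) is in l^2 and satisfies T x = 136(r, r^2, ...) = lambda x, so lambda is an eigenvalue. On the boundary |lambda| = 136 the geometric series diverges, so no l^2 eigenvector exists, but these lambda lie in the approximate point spectrum. Hence sigma(T) is the closed disk of radius 136 and sigma_p(T) is the open disk.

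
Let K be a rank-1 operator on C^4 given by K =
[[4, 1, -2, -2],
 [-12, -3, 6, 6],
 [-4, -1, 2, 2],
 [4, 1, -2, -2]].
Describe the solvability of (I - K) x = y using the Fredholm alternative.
(I - K) is singular (det(I - K) = 0, i.e. 1 ∈ sigma(K)). (I - K) x = y is solvable iff y ⊥ ker((I - K)^*) = span{(4, 1, -2, -2)}, i.e. iff 4y_1 + y_2 - 2y_3 - 2y_4 = 0. When solvable, the solutions are x = y + c·(1, -3, -1, 1), c arbitrary (ker(I - K) = span{(1, -3, -1, 1)}, dimension 1).

K has rank 1, so it is an outer product K = u v^T: every row of K is a multiple of one row vector. Reading off the entries, u = (1, -3, -1, 1) and v = (4, 1, -2, -2) (row i of K equals u_i·v^T). A rank-one matrix u v^T satisfies K u = u (v·u) and kills the (3)-dimensional subspace v^⊥, so its characteristic polynomial is lambda^3 (lambda - v·u) with v·u = tr K = 1. Hence the eigenvalues of I - K are 1 (multiplicity 3) and 1 - (1) = 0, so det(I - K) = 0. (Direct check: I - K =
[[-3, -1, 2, 2],
 [12, 4, -6, -6],
 [4, 1, -1, -2],
 [-4, -1, 2, 3]]
has determinant 0.) So 1 is an eigenvalue of K and (I - K) is not invertible. The finite-dimensional Fredholm alternative says: either (I - K) is invertible, or ker(I - K) ≠ {0} and then range(I - K) = ker((I - K)^*)^⊥, with dim ker(I - K) = dim ker((I - K)^*). We are in the second case, so we need both kernels. Kernel of I - K: (I - K) u = u - u (v·u) = u - u = 0, so ker(I - K) = span{u} = span{(1, -3, -1, 1)} (it is exactly 1-dimensional because rank(I - K) = 3). Kernel of the adjoint: K is real, so (I - K)^* = I - K^T = I - v u^T, and (I - v u^T) v = v - v (u·v) = 0; hence ker((I - K)^*) = span{v} = span{(4, 1, -2, -2)}. Therefore (I - K) x = y is solvable iff <y, v> = 0, i.e. iff 4y_1 + y_2 - 2y_3 - 2y_4 = 0. When this holds, K y = u (v·y) = 0, so (I - K) y = y and x = y is a particular solution; the full solution set is the line x = y + c·u = y + c·(1, -3, -1, 1), c ∈ C.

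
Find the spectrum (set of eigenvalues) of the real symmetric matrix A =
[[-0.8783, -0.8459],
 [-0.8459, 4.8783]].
sigma(A) ≈ {-1, 5}

A is real symmetric, so its spectrum consists of real eigenvalues. Expanding the characteristic polynomial of the displayed matrix gives
  det(λ I - A) = p(λ) = λ^2 + (-4)λ + (-5).
Solving p(λ) = 0 yields eigenvalues ≈ -1, 5. (A is shown rounded to 4 decimals, so these recover the underlying integer eigenvalues to within that precision.)
Verification: the trace of A = 4 equals the sum of eigenvalues 4, and det(A) ≈ -5.0002 matches the eigenvalue product -5.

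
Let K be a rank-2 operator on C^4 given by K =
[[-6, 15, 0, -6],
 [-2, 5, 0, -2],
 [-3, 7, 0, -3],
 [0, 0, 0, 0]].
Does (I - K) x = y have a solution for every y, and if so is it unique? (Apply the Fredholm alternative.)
(I - K) is invertible (det(I - K) = 2 ≠ 0), so for every y in C^4 the equation (I - K) x = y has a unique solution.

K has rank 2 and factors as K = U V^T = u1 v1^T + u2 v2^T with u1 = (3, 1, 1, 0), v1 = (-1, 3, 0, -1), u2 = (3, 1, 2, 0), v2 = (-1, 2, 0, -1) (multiplying out reproduces the displayed K). The nonzero eigenvalues of U V^T coincide with those of the 2 x 2 matrix G = V^T U = [[v1·u1, v1·u2], [v2·u1, v2·u2]] = [[0, 0], [-1, -1]], and by the Sylvester determinant identity det(I_4 - U V^T) = det(I_2 - V^T U) = det([[1, 0], [1, 2]]) = (1)(2) - (0)(1) = 2. (Direct check: I - K =
[[7, -15, 0, 6],
 [2, -4, 0, 2],
 [3, -7, 1, 3],
 [0, 0, 0, 1]]
has determinant 2.) The finite-dimensional Fredholm alternative says: either (I - K) is invertible, or ker(I - K) ≠ {0} and then range(I - K) = ker((I - K)^*)^⊥, with dim ker(I - K) = dim ker((I - K)^*). Since det(I - K) ≠ 0, 1 is not an eigenvalue of K and ker(I - K) = {0}, so we are in the first case: for every y there is a unique x = (I - K)^(-1) y. (Explicitly, by the Woodbury identity, (I - U V^T)^(-1) = I + U (I_2 - G)^(-1) V^T.)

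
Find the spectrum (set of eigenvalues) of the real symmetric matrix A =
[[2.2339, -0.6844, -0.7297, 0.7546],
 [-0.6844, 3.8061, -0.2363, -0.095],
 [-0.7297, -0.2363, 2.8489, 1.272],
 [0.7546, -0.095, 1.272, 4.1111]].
sigma(A) ≈ {1, 3, 4, 5}

A is real symmetric, so its spectrum consists of real eigenvalues. Expanding the characteristic polynomial of the displayed matrix gives
  det(λ I - A) = p(λ) = λ^4 + (-13)λ^3 + (59)λ^2 + (-106.9986)λ + (59.9973).
Solving p(λ) = 0 yields eigenvalues ≈ 1, 3, 4, 5. (A is shown rounded to 4 decimals, so these recover the underlying integer eigenvalues to within that precision.)
Verification: the trace of A = 13 equals the sum of eigenvalues 13, and det(A) ≈ 59.9973 matches the eigenvalue product 60.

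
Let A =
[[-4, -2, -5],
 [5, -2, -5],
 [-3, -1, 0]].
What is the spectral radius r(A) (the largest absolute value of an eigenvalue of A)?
r(A) ≈ 4.3017

The eigenvalues of A are the roots of its characteristic polynomial. With M = A (coefficients from the trace, the sum of principal 2x2 minors, and det A):
  p(λ) = det(λ I - M) = λ^3 + 6λ^2 - 2λ - 45.
No integer candidate from the rational root theorem (±divisors of 45) is a root, so the roots are irrational. The cubic discriminant is Δ = -5899 < 0, so there is one real root and a complex-conjugate pair. p(2) = -17 and p(3) = 30 have opposite signs, so a root lies in (2, 3); Newton's method refines it to λ ≈ 2.4318. Dividing out (λ - (2.4318)) leaves approximately λ^2 + 8.4318λ + 18.5047. For λ^2 + 8.4318λ + 18.5047 the discriminant is -2.9231. It is negative, so the remaining roots are the complex-conjugate pair λ ≈ -4.2159 ± 0.8548i. Their product equals the constant term, so |λ|^2 ≈ 18.5047 and |λ| ≈ 4.3017.
Thus the eigenvalues (to 4 decimals) are 2.4318 (modulus 2.4318); -4.2159 ± 0.8548i (modulus 4.3017). The spectral radius is the largest modulus: r(A) ≈ 4.3017. (Cross-check: r(A) ≤ ||A||_2 ≈ 7.7446; equality holds whenever A is normal, though it can also hold for some non-normal A.)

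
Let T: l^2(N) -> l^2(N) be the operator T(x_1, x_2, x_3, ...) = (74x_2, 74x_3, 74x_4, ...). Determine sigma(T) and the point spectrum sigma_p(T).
sigma(T) = closed disk {z in C : |z| ≤ 74}; sigma_p(T) = open disk {z in C : |z| < 74}

Note T = 74·V where V is the unit left shift (V x)_k = x_{k+1}; so sigma(T) = 74·sigma(V) and ||T|| = 74||V||. ||T x||^2 = 5476sum_{k≥2} |x_k|^2 ≤ 5476||x||^2, with equality on {x : x_1 = 0}, so ||T|| = 74. For any lambda with |lambda| < 74, set r = lambda/74 (|r| < 1); the vector x = (1, r, r^2, ...) is in l^2 and satisfies T x = 74(r, r^2, ...) = lambda x, so lambda is an eigenvalue. On the boundary |lambda| = 74 the geometric series diverges, so no l^2 eigenvector exists, but these lambda lie in the approximate point spectrum. Hence sigma(T) is the closed disk of radius 74 and sigma_p(T) is the open disk.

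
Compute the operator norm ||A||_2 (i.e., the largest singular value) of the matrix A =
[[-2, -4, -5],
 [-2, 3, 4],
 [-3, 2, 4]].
||A||_2 ≈ 9.3246 (= sqrt(largest eigenvalue of A^T A))

||A||_2 = sigma_max(A) = sqrt(lambda_max(A^T A)). Form the symmetric matrix M = A^T A =
[[17, -4, -10],
 [-4, 29, 40],
 [-10, 40, 57]].
Its characteristic polynomial (trace, sum of principal 2x2 minors, determinant of M give the coefficients) is
  p(λ) = det(λ I - M) = λ^3 - 103λ^2 + 1399λ - 289.
No integer candidate from the rational root theorem (±divisors of 289) is a root, so the roots are irrational. The cubic discriminant is Δ = 9295593728 > 0, so there are three distinct real roots. p(0) = -289 and p(1) = 1008 have opposite signs, so a root lies in (0, 1); Newton's method refines it to λ ≈ 0.2098. p(15) = 896 and p(16) = -177 have opposite signs, so a root lies in (15, 16); Newton's method refines it to λ ≈ 15.842. p(86) = -5707 and p(87) = 320 have opposite signs, so a root lies in (86, 87); Newton's method refines it to λ ≈ 86.9482. Check (Vieta): the three roots sum to 103, matching tr M = 103.
So the eigenvalues of A^T A are ≈ 0.2098, 15.842, 86.9482 (all ≥ 0, as they must be for A^T A). The largest is λ_max ≈ 86.9482, hence ||A||_2 = sqrt(λ_max) ≈ 9.3246.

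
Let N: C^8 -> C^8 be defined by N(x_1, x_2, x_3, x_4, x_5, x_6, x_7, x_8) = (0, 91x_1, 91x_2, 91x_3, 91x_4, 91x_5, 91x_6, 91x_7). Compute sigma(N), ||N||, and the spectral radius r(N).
sigma(N) = {0}; ||N|| = 91; r(N) = 0. (N is nilpotent with N^8 = 0.)

On C^8, N is a strictly lower-triangular matrix with 91 on the subdiagonal and zeros elsewhere, so its characteristic polynomial is lambda^8 and every eigenvalue is 0: sigma(N) = {0}. For the operator norm, N e_i = 91e_{i+1} for i = 1, ..., 7 and N e_8 = 0, so the singular values of N are 91 (with multiplicity 7) and 0; hence ||N|| = 91. The spectral radius r(N) = max|lambda| = 0. Note ||N|| > r(N) — characteristic of non-normal nilpotent operators. Indeed N^8 = 0.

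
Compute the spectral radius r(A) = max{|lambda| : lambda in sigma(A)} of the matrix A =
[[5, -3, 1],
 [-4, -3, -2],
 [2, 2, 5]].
r(A) = 7

The eigenvalues of A are the roots of its characteristic polynomial. With M = A (coefficients from the trace, the sum of principal 2x2 minors, and det A):
  p(λ) = det(λ I - M) = λ^3 - 7λ^2 - 15λ + 105.
By the rational root theorem any rational root is an integer divisor of 105. Testing λ = 7: p(7) = 343 - 343 - 105 + 105 = 0, so λ = 7 is a root. Dividing out (λ - 7) leaves p(λ) = (λ - 7)(λ^2 - 15). For λ^2 - 15 the discriminant is 60. It is nonnegative but not a perfect square, so the roots are real and irrational: λ = ± sqrt(60)/2 ≈ 3.873, -3.873.
Thus the eigenvalues (to 4 decimals) are 3.873 (modulus 3.873); -3.873 (modulus 3.873); 7 (modulus 7). The spectral radius is the largest modulus: r(A) = 7. (Cross-check: r(A) ≤ ||A||_2 ≈ 7.9684; equality holds whenever A is normal, though it can also hold for some non-normal A.)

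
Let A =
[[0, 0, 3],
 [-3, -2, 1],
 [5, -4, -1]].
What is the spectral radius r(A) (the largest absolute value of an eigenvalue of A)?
r(A) ≈ 4.1486

The eigenvalues of A are the roots of its characteristic polynomial. With M = A (coefficients from the trace, the sum of principal 2x2 minors, and det A):
  p(λ) = det(λ I - M) = λ^3 + 3λ^2 - 9λ - 66.
No integer candidate from the rational root theorem (±divisors of 66) is a root, so the roots are irrational. The cubic discriminant is Δ = -74763 < 0, so there is one real root and a complex-conjugate pair. p(3) = -39 and p(4) = 10 have opposite signs, so a root lies in (3, 4); Newton's method refines it to λ ≈ 3.8348. Dividing out (λ - (3.8348)) leaves approximately λ^2 + 6.8348λ + 17.2106. For λ^2 + 6.8348λ + 17.2106 the discriminant is -22.1272. It is negative, so the remaining roots are the complex-conjugate pair λ ≈ -3.4174 ± 2.352i. Their product equals the constant term, so |λ|^2 ≈ 17.2106 and |λ| ≈ 4.1486.
Thus the eigenvalues (to 4 decimals) are 3.8348 (modulus 3.8348); -3.4174 ± 2.352i (modulus 4.1486). The spectral radius is the largest modulus: r(A) ≈ 4.1486. (Cross-check: r(A) ≤ ||A||_2 ≈ 6.6712; equality holds whenever A is normal, though it can also hold for some non-normal A.)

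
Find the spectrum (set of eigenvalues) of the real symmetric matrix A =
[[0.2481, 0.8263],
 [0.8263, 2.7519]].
sigma(A) ≈ {0, 3}

A is real symmetric, so its spectrum consists of real eigenvalues. Expanding the characteristic polynomial of the displayed matrix gives
  det(λ I - A) = p(λ) = λ^2 + (-3)λ + (0).
Solving p(λ) = 0 yields eigenvalues ≈ 0, 3. (A is shown rounded to 4 decimals, so these recover the underlying integer eigenvalues to within that precision.)
Verification: the trace of A = 3 equals the sum of eigenvalues 3, and det(A) ≈ -0.0000 matches the eigenvalue product 0.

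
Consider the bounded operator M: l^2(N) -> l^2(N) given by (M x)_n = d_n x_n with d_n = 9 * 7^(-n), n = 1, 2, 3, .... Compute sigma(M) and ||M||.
sigma(M) = {9 * 7^(-n) : n ≥ 1} ∪ {0}; ||M|| = 9/7

A bounded diagonal operator on l^2 with diagonal entries d_n has spectrum equal to the closure of {d_n : n ≥ 1}: every d_n is an eigenvalue (with eigenvector e_n), so {d_n} ⊂ sigma(M); the spectrum is closed, so its closure is too; and for lambda not in the closure, (M - lambda I) has bounded inverse (the diagonal entries 1/(d_n - lambda) are bounded). For our sequence d_n = 9 * 7^(-n), n = 1, 2, 3, ...:
  - {d_n} = {9 * 7^(-n) : n ≥ 1}; the only limit point is 0
  - closure = {9 * 7^(-n) : n ≥ 1} ∪ {0}
For the norm: a diagonal operator has ||M|| = sup_n |d_n|. Here d_n = 9 * 7^(-n) is positive and decreasing, so sup_n |d_n| = d_1 = 9/7. So ||M|| = 9/7.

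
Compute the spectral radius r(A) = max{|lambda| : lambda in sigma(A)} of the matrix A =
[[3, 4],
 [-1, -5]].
r(A) = (2 + sqrt(48))/2 ≈ 4.4641

The eigenvalues of A are the roots of its characteristic polynomial. With M = A (coefficients from the trace and determinant):
  p(λ) = det(λ I - M) = λ^2 + 2λ - 11.
For λ^2 + 2λ - 11 the discriminant is 48. It is nonnegative but not a perfect square, so the roots are real and irrational: λ = (-2 ± sqrt(48))/2 ≈ 2.4641, -4.4641.
Thus the eigenvalues (to 4 decimals) are 2.4641 (modulus 2.4641); -4.4641 (modulus 4.4641). The spectral radius is the largest modulus: r(A) = (2 + sqrt(48))/2 ≈ 4.4641. (Cross-check: r(A) ≤ ||A||_2 ≈ 6.9646; equality holds whenever A is normal, though it can also hold for some non-normal A.)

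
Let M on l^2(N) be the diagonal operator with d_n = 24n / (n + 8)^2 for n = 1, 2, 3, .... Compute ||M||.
||M|| = 3/4 (attained at n = 8)

For M diagonal, ||M|| = sup_n |d_n|. Treat f(x) = 24x / (x + 8)^2 for real x > 0. By the quotient rule, f'(x) = 24(8 - x)/(x + 8)^3, which is positive for x < 8 and negative for x > 8. So f has a unique maximum at x = 8, and since 8 is a positive integer, the supremum over n ≥ 1 is attained at n = 8: d_8 = 24·8/(8 + 8)^2 = 24·8/256 = 3/4. Hence ||M|| = 3/4.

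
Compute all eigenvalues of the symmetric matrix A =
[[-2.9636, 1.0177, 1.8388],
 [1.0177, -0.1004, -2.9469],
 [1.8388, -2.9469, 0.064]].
sigma(A) ≈ {-5, -1, 3}

A is real symmetric, so its spectrum consists of real eigenvalues. Expanding the characteristic polynomial of the displayed matrix gives
  det(λ I - A) = p(λ) = λ^3 + (3)λ^2 + (-13)λ + (-15).
Solving p(λ) = 0 yields eigenvalues ≈ -5, -1, 3. (A is shown rounded to 4 decimals, so these recover the underlying integer eigenvalues to within that precision.)
Verification: the trace of A = -3 equals the sum of eigenvalues -3, and det(A) ≈ 14.9994 matches the eigenvalue product 15.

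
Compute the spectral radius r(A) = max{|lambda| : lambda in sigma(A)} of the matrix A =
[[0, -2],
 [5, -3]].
r(A) = sqrt(10) ≈ 3.1623

The eigenvalues of A are the roots of its characteristic polynomial. With M = A (coefficients from the trace and determinant):
  p(λ) = det(λ I - M) = λ^2 + 3λ + 10.
For λ^2 + 3λ + 10 the discriminant is -31. It is negative, so the roots are the complex-conjugate pair λ = -3/2 ± (sqrt(31)/2) i ≈ -1.5 ± 2.7839i. For a conjugate pair the product of the roots equals the constant term, so |λ|^2 = 10 and |λ| = sqrt(10) ≈ 3.1623.
Thus the eigenvalues (to 4 decimals) are -1.5 ± 2.7839i (modulus 3.1623). The spectral radius is the largest modulus: r(A) = sqrt(10) ≈ 3.1623. (Cross-check: r(A) ≤ ||A||_2 ≈ 5.9292; equality holds whenever A is normal, though it can also hold for some non-normal A.)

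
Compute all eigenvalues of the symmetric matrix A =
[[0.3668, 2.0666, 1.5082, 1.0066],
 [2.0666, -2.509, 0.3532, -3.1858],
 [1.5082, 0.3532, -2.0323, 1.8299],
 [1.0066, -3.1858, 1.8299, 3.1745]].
sigma(A) ≈ {-5, -3, 2, 5}

A is real symmetric, so its spectrum consists of real eigenvalues. Expanding the characteristic polynomial of the displayed matrix gives
  det(λ I - A) = p(λ) = λ^4 + (1)λ^3 + (-31)λ^2 + (-25)λ + (150.0011).
Solving p(λ) = 0 yields eigenvalues ≈ -5, -3, 2, 5. (A is shown rounded to 4 decimals, so these recover the underlying integer eigenvalues to within that precision.)
Verification: the trace of A = -1 equals the sum of eigenvalues -1, and det(A) ≈ 150.0011 matches the eigenvalue product 150.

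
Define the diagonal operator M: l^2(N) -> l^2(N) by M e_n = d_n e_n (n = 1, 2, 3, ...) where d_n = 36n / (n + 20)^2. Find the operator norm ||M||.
||M|| = 9/20 (attained at n = 20)

For M diagonal, ||M|| = sup_n |d_n|. Treat f(x) = 36x / (x + 20)^2 for real x > 0. By the quotient rule, f'(x) = 36(20 - x)/(x + 20)^3, which is positive for x < 20 and negative for x > 20. So f has a unique maximum at x = 20, and since 20 is a positive integer, the supremum over n ≥ 1 is attained at n = 20: d_20 = 36·20/(20 + 20)^2 = 36·20/1600 = 9/20. Hence ||M|| = 9/20.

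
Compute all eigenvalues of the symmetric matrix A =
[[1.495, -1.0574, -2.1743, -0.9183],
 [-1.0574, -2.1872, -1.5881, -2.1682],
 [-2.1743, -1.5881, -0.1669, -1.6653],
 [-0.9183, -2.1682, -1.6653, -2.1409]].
sigma(A) ≈ {-6, 0, 3} (0 with multiplicity 2)

A is real symmetric, so its spectrum consists of real eigenvalues. Expanding the characteristic polynomial of the displayed matrix gives
  det(λ I - A) = p(λ) = λ^4 + (3)λ^3 + (-18)λ^2 + (0)λ + (0).
Solving p(λ) = 0 yields eigenvalues ≈ -6, 0, 0, 3. (A is shown rounded to 4 decimals, so these recover the underlying integer eigenvalues to within that precision.)
Verification: the trace of A = -3 equals the sum of eigenvalues -3, and det(A) ≈ 0.0000 matches the eigenvalue product 0.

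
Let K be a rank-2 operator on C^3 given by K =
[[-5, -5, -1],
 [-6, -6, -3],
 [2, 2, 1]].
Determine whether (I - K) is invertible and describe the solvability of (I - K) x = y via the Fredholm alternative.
(I - K) is invertible (det(I - K) = 8 ≠ 0), so for every y in C^3 the equation (I - K) x = y has a unique solution.

K has rank 2 and factors as K = U V^T = u1 v1^T + u2 v2^T with u1 = (-1, -3, 1), v1 = (-1, -1, 1), u2 = (-2, -3, 1), v2 = (3, 3, 0) (multiplying out reproduces the displayed K). The nonzero eigenvalues of U V^T coincide with those of the 2 x 2 matrix G = V^T U = [[v1·u1, v1·u2], [v2·u1, v2·u2]] = [[5, 6], [-12, -15]], and by the Sylvester determinant identity det(I_3 - U V^T) = det(I_2 - V^T U) = det([[-4, -6], [12, 16]]) = (-4)(16) - (-6)(12) = 8. (Direct check: I - K =
[[6, 5, 1],
 [6, 7, 3],
 [-2, -2, 0]]
has determinant 8.) The finite-dimensional Fredholm alternative says: either (I - K) is invertible, or ker(I - K) ≠ {0} and then range(I - K) = ker((I - K)^*)^⊥, with dim ker(I - K) = dim ker((I - K)^*). Since det(I - K) ≠ 0, 1 is not an eigenvalue of K and ker(I - K) = {0}, so we are in the first case: for every y there is a unique x = (I - K)^(-1) y. (Explicitly, by the Woodbury identity, (I - U V^T)^(-1) = I + U (I_2 - G)^(-1) V^T.)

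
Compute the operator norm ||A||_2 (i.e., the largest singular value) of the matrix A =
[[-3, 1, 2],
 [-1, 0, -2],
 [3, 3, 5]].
||A||_2 ≈ 6.894 (= sqrt(largest eigenvalue of A^T A))

||A||_2 = sigma_max(A) = sqrt(lambda_max(A^T A)). Form the symmetric matrix M = A^T A =
[[19, 6, 11],
 [6, 10, 17],
 [11, 17, 33]].
Its characteristic polynomial (trace, sum of principal 2x2 minors, determinant of M give the coefficients) is
  p(λ) = det(λ I - M) = λ^3 - 62λ^2 + 701λ - 625.
No integer candidate from the rational root theorem (±divisors of 625) is a root, so the roots are irrational. The cubic discriminant is Δ = 393637665 > 0, so there are three distinct real roots. p(0) = -625 and p(1) = 15 have opposite signs, so a root lies in (0, 1); Newton's method refines it to λ ≈ 0.9742. p(13) = 207 and p(14) = -219 have opposite signs, so a root lies in (13, 14); Newton's method refines it to λ ≈ 13.4985. p(47) = -813 and p(48) = 767 have opposite signs, so a root lies in (47, 48); Newton's method refines it to λ ≈ 47.5273. Check (Vieta): the three roots sum to 62, matching tr M = 62.
So the eigenvalues of A^T A are ≈ 0.9742, 13.4985, 47.5273 (all ≥ 0, as they must be for A^T A). The largest is λ_max ≈ 47.5273, hence ||A||_2 = sqrt(λ_max) ≈ 6.894.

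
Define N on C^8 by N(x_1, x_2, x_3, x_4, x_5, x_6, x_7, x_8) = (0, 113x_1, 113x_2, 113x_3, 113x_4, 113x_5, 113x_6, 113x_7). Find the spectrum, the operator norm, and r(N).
sigma(N) = {0}; ||N|| = 113; r(N) = 0. (N is nilpotent with N^8 = 0.)

On C^8, N is a strictly lower-triangular matrix with 113 on the subdiagonal and zeros elsewhere, so its characteristic polynomial is lambda^8 and every eigenvalue is 0: sigma(N) = {0}. For the operator norm, N e_i = 113e_{i+1} for i = 1, ..., 7 and N e_8 = 0, so the singular values of N are 113 (with multiplicity 7) and 0; hence ||N|| = 113. The spectral radius r(N) = max|lambda| = 0. Note ||N|| > r(N) — characteristic of non-normal nilpotent operators. Indeed N^8 = 0.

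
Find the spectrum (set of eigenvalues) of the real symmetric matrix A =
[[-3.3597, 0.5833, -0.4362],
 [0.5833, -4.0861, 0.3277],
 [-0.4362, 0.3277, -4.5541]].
sigma(A) ≈ {-5, -4, -3}

A is real symmetric, so its spectrum consists of real eigenvalues. Expanding the characteristic polynomial of the displayed matrix gives
  det(λ I - A) = p(λ) = λ^3 + (12)λ^2 + (47)λ + (59.998).
Solving p(λ) = 0 yields eigenvalues ≈ -5, -4, -3. (A is shown rounded to 4 decimals, so these recover the underlying integer eigenvalues to within that precision.)
Verification: the trace of A = -12 equals the sum of eigenvalues -12, and det(A) ≈ -59.9980 matches the eigenvalue product -60.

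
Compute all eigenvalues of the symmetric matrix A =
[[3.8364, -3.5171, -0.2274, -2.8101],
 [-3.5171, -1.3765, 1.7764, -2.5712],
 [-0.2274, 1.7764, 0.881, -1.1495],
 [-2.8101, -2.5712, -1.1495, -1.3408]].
sigma(A) ≈ {-6, -1, 3, 6}

A is real symmetric, so its spectrum consists of real eigenvalues. Expanding the characteristic polynomial of the displayed matrix gives
  det(λ I - A) = p(λ) = λ^4 + (-2)λ^3 + (-39)λ^2 + (72)λ + (107.9951).
Solving p(λ) = 0 yields eigenvalues ≈ -6, -1, 3, 6. (A is shown rounded to 4 decimals, so these recover the underlying integer eigenvalues to within that precision.)
Verification: the trace of A = 2 equals the sum of eigenvalues 2, and det(A) ≈ 107.9951 matches the eigenvalue product 108.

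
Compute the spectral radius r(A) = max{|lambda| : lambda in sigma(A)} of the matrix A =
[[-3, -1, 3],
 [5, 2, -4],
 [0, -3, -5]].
r(A) ≈ 7.19

The eigenvalues of A are the roots of its characteristic polynomial. With M = A (coefficients from the trace, the sum of principal 2x2 minors, and det A):
  p(λ) = det(λ I - M) = λ^3 + 6λ^2 - 8λ + 4.
No integer candidate from the rational root theorem (±divisors of 4) is a root, so the roots are irrational. The cubic discriminant is Δ = -2992 < 0, so there is one real root and a complex-conjugate pair. p(-8) = -60 and p(-7) = 11 have opposite signs, so a root lies in (-8, -7); Newton's method refines it to λ ≈ -7.19. Dividing out (λ - (-7.19)) leaves approximately λ^2 - 1.19λ + 0.5563. For λ^2 - 1.19λ + 0.5563 the discriminant is -0.8091. It is negative, so the remaining roots are the complex-conjugate pair λ ≈ 0.595 ± 0.4498i. Their product equals the constant term, so |λ|^2 ≈ 0.5563 and |λ| ≈ 0.7459.
Thus the eigenvalues (to 4 decimals) are -7.19 (modulus 7.19); 0.595 ± 0.4498i (modulus 0.7459). The spectral radius is the largest modulus: r(A) ≈ 7.19. (Cross-check: r(A) ≤ ||A||_2 ≈ 8.5134; equality holds whenever A is normal, though it can also hold for some non-normal A.)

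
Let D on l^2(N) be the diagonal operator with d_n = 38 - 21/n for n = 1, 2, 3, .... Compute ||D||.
||D|| = 38

For a diagonal operator on l^2 with entries d_n, ||D|| = sup_n |d_n|. Here d_1 = 17, d_2 = 55/2, ..., and d_n = 38 - 21/n increases monotonically toward 38. All terms lie in [17, 38), so |d_n| = d_n and the supremum is the limit 38, which is not attained by any individual d_n. Hence ||D|| = 38.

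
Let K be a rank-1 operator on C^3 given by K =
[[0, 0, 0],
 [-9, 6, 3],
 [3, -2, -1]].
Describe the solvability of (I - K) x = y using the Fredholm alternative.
(I - K) is invertible (det(I - K) = -4 ≠ 0), so for every y in C^3 the equation (I - K) x = y has a unique solution.

K has rank 1, so it is an outer product K = u v^T: every row of K is a multiple of one row vector. Reading off the entries, u = (0, -3, 1) and v = (3, -2, -1) (row i of K equals u_i·v^T). A rank-one matrix u v^T satisfies K u = u (v·u) and kills the (2)-dimensional subspace v^⊥, so its characteristic polynomial is lambda^2 (lambda - v·u) with v·u = tr K = 5. Hence the eigenvalues of I - K are 1 (multiplicity 2) and 1 - (5) = -4, so det(I - K) = -4. (Direct check: I - K =
[[1, 0, 0],
 [9, -5, -3],
 [-3, 2, 2]]
has determinant -4.) The finite-dimensional Fredholm alternative says: either (I - K) is invertible, or ker(I - K) ≠ {0} and then range(I - K) = ker((I - K)^*)^⊥, with dim ker(I - K) = dim ker((I - K)^*). Since det(I - K) ≠ 0, 1 is not an eigenvalue of K and ker(I - K) = {0}, so we are in the first case: for every y there is a unique x = (I - K)^(-1) y. Explicitly, by the Sherman–Morrison formula, (I - u v^T)^(-1) = I + u v^T/(1 - v·u), i.e. (I - K)^(-1) = I + K/(-4).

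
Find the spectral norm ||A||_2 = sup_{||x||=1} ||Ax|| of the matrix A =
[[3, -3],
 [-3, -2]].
||A||_2 = sqrt((31 + sqrt(61))/2) ≈ 4.4051 (= sqrt(largest eigenvalue of A^T A))

||A||_2 = sigma_max(A) = sqrt(lambda_max(A^T A)). Form the symmetric matrix M = A^T A =
[[18, -3],
 [-3, 13]].
Its characteristic polynomial (trace, determinant of M give the coefficients) is
  p(λ) = det(λ I - M) = λ^2 - 31λ + 225.
For λ^2 - 31λ + 225 the discriminant is 61. It is nonnegative but not a perfect square, so the roots are real and irrational: λ = (31 ± sqrt(61))/2 ≈ 19.4051, 11.5949.
So the eigenvalues of A^T A are ≈ 11.5949, 19.4051 (all ≥ 0, as they must be for A^T A). The largest is λ_max = (31 + sqrt(61))/2 ≈ 19.4051, hence ||A||_2 = sqrt(λ_max) = sqrt((31 + sqrt(61))/2) ≈ 4.4051.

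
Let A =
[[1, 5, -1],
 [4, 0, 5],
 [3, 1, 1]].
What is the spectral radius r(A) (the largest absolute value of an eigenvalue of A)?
r(A) ≈ 6.4023

The eigenvalues of A are the roots of its characteristic polynomial. With M = A (coefficients from the trace, the sum of principal 2x2 minors, and det A):
  p(λ) = det(λ I - M) = λ^3 - 2λ^2 - 21λ - 46.
No integer candidate from the rational root theorem (±divisors of 46) is a root, so the roots are irrational. The cubic discriminant is Δ = -54572 < 0, so there is one real root and a complex-conjugate pair. p(6) = -28 and p(7) = 52 have opposite signs, so a root lies in (6, 7); Newton's method refines it to λ ≈ 6.4023. Dividing out (λ - (6.4023)) leaves approximately λ^2 + 4.4023λ + 7.1849. For λ^2 + 4.4023λ + 7.1849 the discriminant is -9.3593. It is negative, so the remaining roots are the complex-conjugate pair λ ≈ -2.2012 ± 1.5297i. Their product equals the constant term, so |λ|^2 ≈ 7.1849 and |λ| ≈ 2.6805.
Thus the eigenvalues (to 4 decimals) are 6.4023 (modulus 6.4023); -2.2012 ± 1.5297i (modulus 2.6805). The spectral radius is the largest modulus: r(A) ≈ 6.4023. (Cross-check: r(A) ≤ ||A||_2 ≈ 6.9898; equality holds whenever A is normal, though it can also hold for some non-normal A.)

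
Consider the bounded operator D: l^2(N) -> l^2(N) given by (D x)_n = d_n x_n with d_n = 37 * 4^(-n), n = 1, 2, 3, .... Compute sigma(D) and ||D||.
sigma(D) = {37 * 4^(-n) : n ≥ 1} ∪ {0}; ||D|| = 37/4

A bounded diagonal operator on l^2 with diagonal entries d_n has spectrum equal to the closure of {d_n : n ≥ 1}: every d_n is an eigenvalue (with eigenvector e_n), so {d_n} ⊂ sigma(D); the spectrum is closed, so its closure is too; and for lambda not in the closure, (D - lambda I) has bounded inverse (the diagonal entries 1/(d_n - lambda) are bounded). For our sequence d_n = 37 * 4^(-n), n = 1, 2, 3, ...:
  - {d_n} = {37 * 4^(-n) : n ≥ 1}; the only limit point is 0
  - closure = {37 * 4^(-n) : n ≥ 1} ∪ {0}
For the norm: a diagonal operator has ||D|| = sup_n |d_n|. Here d_n = 37 * 4^(-n) is positive and decreasing, so sup_n |d_n| = d_1 = 37/4. So ||D|| = 37/4.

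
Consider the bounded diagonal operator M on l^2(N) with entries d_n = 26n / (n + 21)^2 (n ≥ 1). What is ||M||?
||M|| = 13/42 (attained at n = 21)

For M diagonal, ||M|| = sup_n |d_n|. Treat f(x) = 26x / (x + 21)^2 for real x > 0. By the quotient rule, f'(x) = 26(21 - x)/(x + 21)^3, which is positive for x < 21 and negative for x > 21. So f has a unique maximum at x = 21, and since 21 is a positive integer, the supremum over n ≥ 1 is attained at n = 21: d_21 = 26·21/(21 + 21)^2 = 26·21/1764 = 13/42. Hence ||M|| = 13/42.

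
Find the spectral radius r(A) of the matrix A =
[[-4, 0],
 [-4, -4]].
r(A) = 4

The eigenvalues of A are the roots of its characteristic polynomial. With M = A (coefficients from the trace and determinant):
  p(λ) = det(λ I - M) = λ^2 + 8λ + 16.
For λ^2 + 8λ + 16 the discriminant is 0. It is a perfect square (0^2), so the roots are rational: λ = (-8 ± 0)/2 = -4, -4.
Thus the eigenvalues (to 4 decimals) are -4 (modulus 4). The spectral radius is the largest modulus: r(A) = 4. (Cross-check: r(A) ≤ ||A||_2 ≈ 6.4721; equality holds whenever A is normal, though it can also hold for some non-normal A.)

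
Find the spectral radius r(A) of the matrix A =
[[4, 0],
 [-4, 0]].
r(A) = 4

The eigenvalues of A are the roots of its characteristic polynomial. With M = A (coefficients from the trace and determinant):
  p(λ) = det(λ I - M) = λ^2 - 4λ.
For λ^2 - 4λ the discriminant is 16. It is a perfect square (4^2), so the roots are rational: λ = (4 ± 4)/2 = 4, 0.
Thus the eigenvalues (to 4 decimals) are 4 (modulus 4); 0 (modulus 0). The spectral radius is the largest modulus: r(A) = 4. (Cross-check: r(A) ≤ ||A||_2 ≈ 5.6569; equality holds whenever A is normal, though it can also hold for some non-normal A.)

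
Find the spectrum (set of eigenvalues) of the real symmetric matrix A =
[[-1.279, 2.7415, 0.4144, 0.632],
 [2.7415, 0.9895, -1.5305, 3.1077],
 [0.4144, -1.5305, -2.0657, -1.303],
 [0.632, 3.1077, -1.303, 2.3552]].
sigma(A) ≈ {-4, -2, 0, 6}

A is real symmetric, so its spectrum consists of real eigenvalues. Expanding the characteristic polynomial of the displayed matrix gives
  det(λ I - A) = p(λ) = λ^4 + (0)λ^3 + (-28)λ^2 + (-47.9987)λ + (0).
Solving p(λ) = 0 yields eigenvalues ≈ -4, -2, 0, 6. (A is shown rounded to 4 decimals, so these recover the underlying integer eigenvalues to within that precision.)
Verification: the trace of A = 0 equals the sum of eigenvalues 0, and det(A) ≈ -0.0007 matches the eigenvalue product 0.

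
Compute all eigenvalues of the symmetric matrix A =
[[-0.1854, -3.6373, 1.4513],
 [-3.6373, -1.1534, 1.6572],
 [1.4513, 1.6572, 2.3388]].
sigma(A) ≈ {-5, 3} (3 with multiplicity 2)

A is real symmetric, so its spectrum consists of real eigenvalues. Expanding the characteristic polynomial of the displayed matrix gives
  det(λ I - A) = p(λ) = λ^3 + (-1)λ^2 + (-21)λ + (45).
Solving p(λ) = 0 yields eigenvalues ≈ -5, 3, 3. (A is shown rounded to 4 decimals, so these recover the underlying integer eigenvalues to within that precision.)
Verification: the trace of A = 1 equals the sum of eigenvalues 1, and det(A) ≈ -44.9996 matches the eigenvalue product -45.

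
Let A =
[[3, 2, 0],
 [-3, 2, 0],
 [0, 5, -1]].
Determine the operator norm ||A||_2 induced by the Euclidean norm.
||A||_2 = sqrt((34 + sqrt(1124))/2) ≈ 5.8106 (= sqrt(largest eigenvalue of A^T A))

||A||_2 = sigma_max(A) = sqrt(lambda_max(A^T A)). Form the symmetric matrix M = A^T A =
[[18, 0, 0],
 [0, 33, -5],
 [0, -5, 1]].
Its characteristic polynomial (trace, sum of principal 2x2 minors, determinant of M give the coefficients) is
  p(λ) = det(λ I - M) = λ^3 - 52λ^2 + 620λ - 144.
By the rational root theorem any rational root is an integer divisor of 144. Testing λ = 18: p(18) = 5832 - 16848 + 11160 - 144 = 0, so λ = 18 is a root. Dividing out (λ - 18) leaves p(λ) = (λ - 18)(λ^2 - 34λ + 8). For λ^2 - 34λ + 8 the discriminant is 1124. It is nonnegative but not a perfect square, so the roots are real and irrational: λ = (34 ± sqrt(1124))/2 ≈ 33.7631, 0.2369.
So the eigenvalues of A^T A are ≈ 0.2369, 18, 33.7631 (all ≥ 0, as they must be for A^T A). The largest is λ_max = (34 + sqrt(1124))/2 ≈ 33.7631, hence ||A||_2 = sqrt(λ_max) = sqrt((34 + sqrt(1124))/2) ≈ 5.8106.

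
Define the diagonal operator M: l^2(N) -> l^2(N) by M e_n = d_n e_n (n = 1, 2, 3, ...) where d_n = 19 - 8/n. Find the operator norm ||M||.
||M|| = 19

For a diagonal operator on l^2 with entries d_n, ||M|| = sup_n |d_n|. Here d_1 = 11, d_2 = 15, ..., and d_n = 19 - 8/n increases monotonically toward 19. All terms lie in [11, 19), so |d_n| = d_n and the supremum is the limit 19, which is not attained by any individual d_n. Hence ||M|| = 19.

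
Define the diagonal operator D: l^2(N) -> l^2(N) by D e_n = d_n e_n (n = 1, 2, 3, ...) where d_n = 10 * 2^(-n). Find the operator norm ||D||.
||D|| = 5 (attained at n = 1)

For D diagonal, ||D|| = sup_n |d_n|. The sequence d_n = 10 * 2^(-n) is positive and strictly decreasing (ratio 2^(-1) < 1), so the supremum is d_1 = 10/2 = 5. Hence ||D|| = 5.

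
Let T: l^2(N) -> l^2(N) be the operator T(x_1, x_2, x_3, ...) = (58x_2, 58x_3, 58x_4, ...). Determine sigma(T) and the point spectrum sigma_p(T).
sigma(T) = closed disk {z in C : |z| ≤ 58}; sigma_p(T) = open disk {z in C : |z| < 58}

Note T = 58·V where V is the unit left shift (V x)_k = x_{k+1}; so sigma(T) = 58·sigma(V) and ||T|| = 58||V||. ||T x||^2 = 3364sum_{k≥2} |x_k|^2 ≤ 3364||x||^2, with equality on {x : x_1 = 0}, so ||T|| = 58. For any lambda with |lambda| < 58, set r = lambda/58 (|r| < 1); the vector x = (1, r, r^2, ...) is in l^2 and satisfies T x = 58(r, r^2, ...) = lambda x, so lambda is an eigenvalue. On the boundary |lambda| = 58 the geometric series diverges, so no l^2 eigenvector exists, but these lambda lie in the approximate point spectrum. Hence sigma(T) is the closed disk of radius 58 and sigma_p(T) is the open disk.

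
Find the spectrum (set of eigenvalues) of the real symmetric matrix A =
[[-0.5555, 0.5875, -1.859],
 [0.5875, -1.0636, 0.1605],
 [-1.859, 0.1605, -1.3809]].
sigma(A) ≈ {-3, -1, 1}

A is real symmetric, so its spectrum consists of real eigenvalues. Expanding the characteristic polynomial of the displayed matrix gives
  det(λ I - A) = p(λ) = λ^3 + (3)λ^2 + (-1)λ + (-3).
Solving p(λ) = 0 yields eigenvalues ≈ -3, -1, 1. (A is shown rounded to 4 decimals, so these recover the underlying integer eigenvalues to within that precision.)
Verification: the trace of A = -3 equals the sum of eigenvalues -3, and det(A) ≈ 3.0002 matches the eigenvalue product 3.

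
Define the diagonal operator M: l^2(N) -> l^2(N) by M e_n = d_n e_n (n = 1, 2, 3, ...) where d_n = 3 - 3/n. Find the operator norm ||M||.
||M|| = 3

For a diagonal operator on l^2 with entries d_n, ||M|| = sup_n |d_n|. Here d_1 = 0, d_2 = 3/2, ..., and d_n = 3 - 3/n increases monotonically toward 3. All terms lie in [0, 3), so |d_n| = d_n and the supremum is the limit 3, which is not attained by any individual d_n. Hence ||M|| = 3.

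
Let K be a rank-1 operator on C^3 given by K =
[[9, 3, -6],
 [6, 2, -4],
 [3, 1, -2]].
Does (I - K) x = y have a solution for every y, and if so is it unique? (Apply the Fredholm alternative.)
(I - K) is invertible (det(I - K) = -8 ≠ 0), so for every y in C^3 the equation (I - K) x = y has a unique solution.

K has rank 1, so it is an outer product K = u v^T: every row of K is a multiple of one row vector. Reading off the entries, u = (3, 2, 1) and v = (3, 1, -2) (row i of K equals u_i·v^T). A rank-one matrix u v^T satisfies K u = u (v·u) and kills the (2)-dimensional subspace v^⊥, so its characteristic polynomial is lambda^2 (lambda - v·u) with v·u = tr K = 9. Hence the eigenvalues of I - K are 1 (multiplicity 2) and 1 - (9) = -8, so det(I - K) = -8. (Direct check: I - K =
[[-8, -3, 6],
 [-6, -1, 4],
 [-3, -1, 3]]
has determinant -8.) The finite-dimensional Fredholm alternative says: either (I - K) is invertible, or ker(I - K) ≠ {0} and then range(I - K) = ker((I - K)^*)^⊥, with dim ker(I - K) = dim ker((I - K)^*). Since det(I - K) ≠ 0, 1 is not an eigenvalue of K and ker(I - K) = {0}, so we are in the first case: for every y there is a unique x = (I - K)^(-1) y. Explicitly, by the Sherman–Morrison formula, (I - u v^T)^(-1) = I + u v^T/(1 - v·u), i.e. (I - K)^(-1) = I + K/(-8).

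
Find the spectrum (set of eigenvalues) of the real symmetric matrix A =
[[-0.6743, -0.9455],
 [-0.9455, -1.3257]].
sigma(A) ≈ {-2, 0}

A is real symmetric, so its spectrum consists of real eigenvalues. Expanding the characteristic polynomial of the displayed matrix gives
  det(λ I - A) = p(λ) = λ^2 + (2)λ + (0).
Solving p(λ) = 0 yields eigenvalues ≈ -2, 0. (A is shown rounded to 4 decimals, so these recover the underlying integer eigenvalues to within that precision.)
Verification: the trace of A = -2 equals the sum of eigenvalues -2, and det(A) ≈ -0.0001 matches the eigenvalue product 0.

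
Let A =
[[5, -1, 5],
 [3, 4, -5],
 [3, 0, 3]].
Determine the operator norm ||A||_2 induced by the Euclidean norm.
||A||_2 ≈ 8.7838 (= sqrt(largest eigenvalue of A^T A))

||A||_2 = sigma_max(A) = sqrt(lambda_max(A^T A)). Form the symmetric matrix M = A^T A =
[[43, 7, 19],
 [7, 17, -25],
 [19, -25, 59]].
Its characteristic polynomial (trace, sum of principal 2x2 minors, determinant of M give the coefficients) is
  p(λ) = det(λ I - M) = λ^3 - 119λ^2 + 3236λ - 576.
No integer candidate from the rational root theorem (±divisors of 576) is a root, so the roots are irrational. The cubic discriminant is Δ = 12845040656 > 0, so there are three distinct real roots. p(0) = -576 and p(1) = 2542 have opposite signs, so a root lies in (0, 1); Newton's method refines it to λ ≈ 0.1792. p(41) = 982 and p(42) = -492 have opposite signs, so a root lies in (41, 42); Newton's method refines it to λ ≈ 41.6654. p(77) = -422 and p(78) = 2388 have opposite signs, so a root lies in (77, 78); Newton's method refines it to λ ≈ 77.1555. Check (Vieta): the three roots sum to 119, matching tr M = 119.
So the eigenvalues of A^T A are ≈ 0.1792, 41.6654, 77.1555 (all ≥ 0, as they must be for A^T A). The largest is λ_max ≈ 77.1555, hence ||A||_2 = sqrt(λ_max) ≈ 8.7838.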